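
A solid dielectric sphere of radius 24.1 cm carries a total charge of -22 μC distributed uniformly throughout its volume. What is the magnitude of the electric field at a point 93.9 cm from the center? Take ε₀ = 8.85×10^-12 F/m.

By spherical symmetry E is radial; choose a Gaussian sphere of radius r = 93.9 cm (r > R, so the entire charge is enclosed).
Q_enc = -22 μC = -2.20×10^-5 C.
Gauss's law: E·4πr² = Q_enc/ε₀.
E = |Q_enc|/(4πε₀r²) = (2.20×10^-5)/(4π·8.85×10^-12·(0.939)²) = 2.24×10^5 N/C.

2.24×10^5 N/C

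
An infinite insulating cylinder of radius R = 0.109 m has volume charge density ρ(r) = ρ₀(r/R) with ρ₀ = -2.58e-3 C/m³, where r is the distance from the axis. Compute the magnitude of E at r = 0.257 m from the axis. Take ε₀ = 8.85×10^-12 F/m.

Coaxial Gaussian cylinder, radius r = 0.257 m, length L (r > R, full charge per length enclosed).
λ_enc = 2π ∫₀^R ρ₀(r'/R)^1 r' dr' = 2πρ₀R²/3 = -6.42e-5 C/m.
Since E is radial and uniform over the curved surface, Φ = E·2πrL = Q_enc/ε₀ = λ_enc L/ε₀.
E = |λ_enc|/(2πε₀r) = (6.42×10^-5)/(2π·8.85×10^-12·0.257) = 4.49e6 N/C.

E = 4.49×10^6 N/C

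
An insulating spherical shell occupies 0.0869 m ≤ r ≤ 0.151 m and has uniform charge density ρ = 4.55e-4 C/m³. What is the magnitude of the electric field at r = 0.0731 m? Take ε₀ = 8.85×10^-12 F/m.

|E| = 0 V/m

By spherical symmetry E is radial; choose a Gaussian sphere of radius r = 0.0731 m (r < 0.0869 m, inside the empty cavity).
No charge is enclosed, so by Gauss's law E·4πr² = 0 ⇒ E = 0.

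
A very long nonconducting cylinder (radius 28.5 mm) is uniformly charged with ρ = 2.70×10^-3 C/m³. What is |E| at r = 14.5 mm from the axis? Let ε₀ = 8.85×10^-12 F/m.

Take a coaxial cylindrical Gaussian surface of radius r = 14.5 mm and length L (r < R).
Enclosed charge per unit length: λ_enc = ρ·πr² = (2.70e-3)π(0.0145)² = 1.783×10^-6 C/m.
Applying ∮E·dA = Q_enc/ε₀ with the end caps contributing no flux:
E = |λ_enc|/(2πε₀r) = (1.783×10^-6)/(2π·8.85×10^-12·0.0145) = 2.21e6 N/C.

|E| ≈ 2.21×10^6 N/C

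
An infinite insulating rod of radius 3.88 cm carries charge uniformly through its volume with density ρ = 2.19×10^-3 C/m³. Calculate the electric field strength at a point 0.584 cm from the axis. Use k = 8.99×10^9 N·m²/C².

E = 7.22×10^5 V/m

Take a coaxial cylindrical Gaussian surface of radius r = 0.584 cm and length L (r < R).
Enclosed charge per unit length: λ_enc = ρ·πr² = (2.19e-3)π(0.00584)² = 2.346e-7 C/m.
By Gauss's law (flux through the curved wall only), E·2πrL = λ_enc L/ε₀.
E = 2k|λ_enc|/r = 2(8.99×10^9)(2.346×10^-7)/(0.00584) = 7.22e5 N/C.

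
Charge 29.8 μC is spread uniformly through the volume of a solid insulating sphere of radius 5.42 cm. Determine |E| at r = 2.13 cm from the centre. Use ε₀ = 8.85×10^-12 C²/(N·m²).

Take a concentric spherical Gaussian surface of radius r = 2.13 cm (r < R).
For a uniform sphere the enclosed fraction is (r/R)³, so Q_enc = (29.8 μC)(0.0213/0.0542)³ = 1.809×10^-6 C.
By Gauss's law, ∮E·dA = E·4πr² = Q_enc/ε₀.
E = |Q_enc|/(4πε₀r²) = (1.809×10^-6)/(4π·8.85×10^-12·(0.0213)²) = 3.58e7 N/C.

3.58×10^7 V/m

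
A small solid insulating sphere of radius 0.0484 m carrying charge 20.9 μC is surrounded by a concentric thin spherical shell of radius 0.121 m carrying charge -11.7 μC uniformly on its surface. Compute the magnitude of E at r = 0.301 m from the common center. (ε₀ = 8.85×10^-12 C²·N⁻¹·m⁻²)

E ≈ 9.13e5 V/m

Use a concentric Gaussian sphere at r = 0.301 m (r > 0.121 m, enclosing both).
Q_enc = (20.9 μC) + (-11.7 μC) = 9.20×10^-6 C.
Applying ∮E·dA = Q_enc/ε₀ with Φ = E(4πr²):
E = |Q_enc|/(4πε₀r²) = (9.20×10^-6)/(4π·8.85×10^-12·(0.301)²) = 9.13e5 N/C.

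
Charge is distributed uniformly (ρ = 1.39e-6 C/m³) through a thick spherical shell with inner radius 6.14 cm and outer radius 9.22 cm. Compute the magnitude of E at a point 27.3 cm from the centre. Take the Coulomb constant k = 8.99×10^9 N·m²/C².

|E| ≈ 388 V/m

Use a concentric Gaussian sphere at r = 27.3 cm (r > 9.22 cm, enclosing the whole shell).
Q_enc = ρ·(4π/3)(b³ − a³) = (1.39×10^-6)·(4π/3)·((0.0922)³ − (0.0614)³) = 3.216×10^-9 C.
Applying ∮E·dA = Q_enc/ε₀ with Φ = E(4πr²):
E = k|Q_enc|/r² = (8.99×10^9)(3.216×10^-9)/(0.273)² = 388 N/C.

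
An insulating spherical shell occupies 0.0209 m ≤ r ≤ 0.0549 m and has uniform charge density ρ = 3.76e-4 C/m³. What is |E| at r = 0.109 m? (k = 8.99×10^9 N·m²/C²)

E = 1.86e5 N/C

Symmetry ⇒ E = E(r) r̂. Gaussian sphere of radius r = 0.109 m (r > 0.0549 m, enclosing the whole shell).
Q_enc = ρ·(4π/3)(b³ − a³) = (3.76e-4)·(4π/3)·((0.0549)³ − (0.0209)³) = 2.462×10^-7 C.
By Gauss's law, ∮E·dA = E·4πr² = Q_enc/ε₀.
E = k|Q_enc|/r² = (8.99×10^9)(2.462e-7)/(0.109)² = 1.86e5 N/C.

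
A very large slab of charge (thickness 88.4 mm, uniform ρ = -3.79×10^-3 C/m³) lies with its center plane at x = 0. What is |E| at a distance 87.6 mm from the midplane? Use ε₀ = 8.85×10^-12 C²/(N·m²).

The point |x| = 87.6 mm lies outside the slab (half-thickness 0.0442 m). A symmetric pillbox spanning the full slab encloses Q_enc = ρ·d·A.
Flux = 2EA ⇒ E = |ρ|d/(2ε₀), independent of distance outside.
E = (3.79×10^-3)(0.0884)/(2·8.85×10^-12) = 1.89×10^7 N/C.

|E| = 1.89e7 N/C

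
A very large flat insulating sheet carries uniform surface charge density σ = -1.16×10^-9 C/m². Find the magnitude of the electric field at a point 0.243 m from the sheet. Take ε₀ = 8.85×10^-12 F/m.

Choose a cylindrical pillbox piercing the sheet, end faces (area A) parallel to it.
Only the two end caps contribute flux: Φ = 2EA. With Q_enc = σA, Gauss's law gives E = |σ|/(2ε₀).
E = |σ|/(2ε₀) = (1.16e-9)/(2·8.85×10^-12) = 65.5 N/C.

65.5 N/C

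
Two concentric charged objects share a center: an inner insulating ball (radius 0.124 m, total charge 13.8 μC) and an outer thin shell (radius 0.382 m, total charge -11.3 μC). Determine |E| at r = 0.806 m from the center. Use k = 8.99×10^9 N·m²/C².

E = 3.46e4 N/C

By spherical symmetry E is radial; choose a Gaussian sphere of radius r = 0.806 m (r > 0.382 m, enclosing both).
Q_enc = (13.8 μC) + (-11.3 μC) = 2.50e-6 C.
Since E is radial and uniform over the Gaussian sphere, Φ = E·4πr² = Q_enc/ε₀.
E = k|Q_enc|/r² = (8.99×10^9)(2.50×10^-6)/(0.806)² = 3.46e4 N/C.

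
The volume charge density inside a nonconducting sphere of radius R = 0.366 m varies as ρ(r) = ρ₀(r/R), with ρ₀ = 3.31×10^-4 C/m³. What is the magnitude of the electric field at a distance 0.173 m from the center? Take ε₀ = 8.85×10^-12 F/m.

E = 7.65×10^5 V/m

Symmetry ⇒ E = E(r) r̂. Gaussian sphere of radius r = 0.173 m (r < R).
Integrate the density: Q_enc = 4π ∫₀^r ρ₀(r'/R)^1 r'² dr' = 4πρ₀ r^4/(4·R) = 2.545×10^-6 C.
Applying ∮E·dA = Q_enc/ε₀ with Φ = E(4πr²):
E = |Q_enc|/(4πε₀r²) = (2.545e-6)/(4π·8.85×10^-12·(0.173)²) = 7.65e5 N/C.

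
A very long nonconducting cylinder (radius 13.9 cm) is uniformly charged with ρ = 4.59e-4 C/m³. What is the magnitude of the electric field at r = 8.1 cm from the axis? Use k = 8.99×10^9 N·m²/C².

Coaxial Gaussian cylinder, radius r = 8.1 cm, length L (r < R).
Enclosed charge per unit length: λ_enc = ρ·πr² = (4.59×10^-4)π(0.081)² = 9.461e-6 C/m.
Applying ∮E·dA = Q_enc/ε₀ with the end caps contributing no flux:
E = 2k|λ_enc|/r = 2(8.99×10^9)(9.461×10^-6)/(0.081) = 2.10×10^6 N/C.

E ≈ 2.10×10^6 N/C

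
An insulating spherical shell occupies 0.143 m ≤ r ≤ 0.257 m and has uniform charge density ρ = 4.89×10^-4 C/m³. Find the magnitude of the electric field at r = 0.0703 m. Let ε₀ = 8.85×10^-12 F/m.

By spherical symmetry E is radial; choose a Gaussian sphere of radius r = 0.0703 m (r < 0.143 m, inside the empty cavity).
Q_enc = 0 (all charge lies at larger r); Gauss's law gives E = 0.

E = 0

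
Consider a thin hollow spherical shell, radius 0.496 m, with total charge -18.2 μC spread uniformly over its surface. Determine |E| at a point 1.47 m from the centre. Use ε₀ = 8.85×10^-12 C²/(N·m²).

Use a concentric Gaussian sphere at r = 1.47 m (r > 0.496 m).
The entire shell is enclosed: Q_enc = -1.82×10^-5 C.
Since E is radial and uniform over the Gaussian sphere, Φ = E·4πr² = Q_enc/ε₀.
E = |Q_enc|/(4πε₀r²) = (1.82×10^-5)/(4π·8.85×10^-12·(1.47)²) = 7.57×10^4 N/C.

|E| ≈ 7.57e4 V/m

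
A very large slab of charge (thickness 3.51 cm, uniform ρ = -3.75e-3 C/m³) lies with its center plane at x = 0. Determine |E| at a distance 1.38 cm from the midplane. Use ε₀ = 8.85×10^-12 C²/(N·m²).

E = 5.85e6 V/m

By symmetry E is perpendicular to the slab. A Gaussian pillbox from −1.38 cm to +1.38 cm (face area A) lies entirely within the slab.
Q_enc = ρ·(2x)·A and flux = 2EA, so 2EA = 2ρxA/ε₀ ⇒ E = |ρ|x/ε₀.
E = (3.75e-3)(0.0138)/(8.85×10^-12) = 5.85×10^6 N/C.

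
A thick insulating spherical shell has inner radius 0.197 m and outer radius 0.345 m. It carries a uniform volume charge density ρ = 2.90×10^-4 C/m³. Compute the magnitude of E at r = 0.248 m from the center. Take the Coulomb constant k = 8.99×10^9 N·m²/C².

|E| ≈ 1.35×10^6 V/m

Take a concentric spherical Gaussian surface of radius r = 0.248 m (within the shell material, 0.197 m < r < 0.345 m).
Enclosed charge is the volume from a to r: Q_enc = (4π/3)ρ(r³ − a³) = 9.241×10^-6 C.
By Gauss's law, ∮E·dA = E·4πr² = Q_enc/ε₀.
E = k|Q_enc|/r² = (8.99×10^9)(9.241e-6)/(0.248)² = 1.35e6 N/C.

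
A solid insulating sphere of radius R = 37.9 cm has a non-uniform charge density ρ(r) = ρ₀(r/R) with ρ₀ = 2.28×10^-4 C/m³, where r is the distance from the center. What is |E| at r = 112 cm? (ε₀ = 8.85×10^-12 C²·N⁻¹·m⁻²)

Use a concentric Gaussian sphere at r = 112 cm (r > R, all charge enclosed).
Q_enc = 4π ∫₀^R ρ₀(r'/R)^1 r'² dr' = 4πρ₀R³/4 = 3.899e-5 C.
By Gauss's law, ∮E·dA = E·4πr² = Q_enc/ε₀.
E = |Q_enc|/(4πε₀r²) = (3.899×10^-5)/(4π·8.85×10^-12·(1.12)²) = 2.80e5 N/C.

|E| = 2.80×10^5 V/m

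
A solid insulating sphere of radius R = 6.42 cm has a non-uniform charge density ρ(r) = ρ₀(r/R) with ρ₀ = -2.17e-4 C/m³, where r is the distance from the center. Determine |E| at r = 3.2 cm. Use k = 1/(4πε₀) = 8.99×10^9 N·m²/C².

|E| = 9.78×10^4 N/C

By spherical symmetry E is radial; choose a Gaussian sphere of radius r = 3.2 cm (r < R).
Integrate the density: Q_enc = 4π ∫₀^r ρ₀(r'/R)^1 r'² dr' = 4πρ₀ r^4/(4·R) = -1.113×10^-8 C.
Since E is radial and uniform over the Gaussian sphere, Φ = E·4πr² = Q_enc/ε₀.
E = k|Q_enc|/r² = (8.99×10^9)(1.113×10^-8)/(0.032)² = 9.78e4 N/C.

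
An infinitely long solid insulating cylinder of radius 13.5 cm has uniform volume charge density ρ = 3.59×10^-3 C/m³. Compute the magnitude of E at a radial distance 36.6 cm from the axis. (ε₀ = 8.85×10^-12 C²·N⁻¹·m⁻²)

|E| = 1.01×10^7 V/m

Coaxial Gaussian cylinder, radius r = 36.6 cm, length L (r > 13.5 cm, full cross-section enclosed).
λ_enc = ρ·πR² = (3.59e-3)π(0.135)² = 2.055e-4 C/m.
Gauss's law: E·2πrL = λ_enc L/ε₀.
E = |λ_enc|/(2πε₀r) = (2.055e-4)/(2π·8.85×10^-12·0.366) = 1.01×10^7 N/C.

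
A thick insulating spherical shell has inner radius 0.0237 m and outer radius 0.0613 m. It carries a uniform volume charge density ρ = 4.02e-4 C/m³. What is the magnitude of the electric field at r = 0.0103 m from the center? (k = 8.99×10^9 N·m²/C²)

|E| = 0 V/m

By spherical symmetry E is radial; choose a Gaussian sphere of radius r = 0.0103 m (r < 0.0237 m, inside the empty cavity).
No charge is enclosed, so by Gauss's law E·4πr² = 0 ⇒ E = 0.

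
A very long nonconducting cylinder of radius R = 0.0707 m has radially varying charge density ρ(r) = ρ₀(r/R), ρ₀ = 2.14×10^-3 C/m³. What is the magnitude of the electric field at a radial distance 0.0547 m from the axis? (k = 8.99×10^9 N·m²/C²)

E ≈ 3.41×10^6 V/m

Take a coaxial cylindrical Gaussian surface of radius r = 0.0547 m and length L (r < R).
λ_enc = ∫₀^r ρ(r')·2πr' dr' = (2πρ₀/R)·r^3/3 = 1.038×10^-5 C/m.
Applying ∮E·dA = Q_enc/ε₀ with the end caps contributing no flux:
E = 2k|λ_enc|/r = 2(8.99×10^9)(1.038×10^-5)/(0.0547) = 3.41e6 N/C.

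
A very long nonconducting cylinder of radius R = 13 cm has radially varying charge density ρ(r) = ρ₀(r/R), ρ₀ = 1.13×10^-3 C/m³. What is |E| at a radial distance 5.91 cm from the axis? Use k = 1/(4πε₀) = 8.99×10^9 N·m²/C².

E = 1.14×10^6 N/C

Choose a coaxial cylinder of radius r = 5.91 cm (arbitrary length L) as the Gaussian surface (r < R).
Integrating ρ over the cross-section to radius r: λ_enc = (2πρ₀/R) ∫₀^r r'^2 dr' = 2πρ₀ r^3/(3·R) = 3.758×10^-6 C/m.
Applying ∮E·dA = Q_enc/ε₀ with the end caps contributing no flux:
E = 2k|λ_enc|/r = 2(8.99×10^9)(3.758×10^-6)/(0.0591) = 1.14×10^6 N/C.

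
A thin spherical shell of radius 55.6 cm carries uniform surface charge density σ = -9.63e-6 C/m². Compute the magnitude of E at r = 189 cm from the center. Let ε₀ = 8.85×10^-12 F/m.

|E| ≈ 9.42×10^4 V/m

By spherical symmetry E is radial; choose a Gaussian sphere of radius r = 189 cm (r > 55.6 cm).
The entire shell is enclosed: Q_enc = σ·4πR² = (-9.63×10^-6)·4π·(0.556)² = -3.741×10^-5 C.
Gauss's law: E·4πr² = Q_enc/ε₀.
E = |Q_enc|/(4πε₀r²) = (3.741e-5)/(4π·8.85×10^-12·(1.89)²) = 9.42e4 N/C.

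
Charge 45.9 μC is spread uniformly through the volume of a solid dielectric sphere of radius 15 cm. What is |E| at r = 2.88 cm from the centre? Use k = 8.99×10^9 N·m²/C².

|E| = 3.52×10^6 N/C

Symmetry ⇒ E = E(r) r̂. Gaussian sphere of radius r = 2.88 cm (r < R).
Only the charge within r is enclosed: Q_enc = Q·(r/R)³ = (45.9 μC)·(2.88 cm/15 cm)³ = 3.249e-7 C.
By Gauss's law, ∮E·dA = E·4πr² = Q_enc/ε₀.
E = k|Q_enc|/r² = (8.99×10^9)(3.249e-7)/(0.0288)² = 3.52×10^6 N/C.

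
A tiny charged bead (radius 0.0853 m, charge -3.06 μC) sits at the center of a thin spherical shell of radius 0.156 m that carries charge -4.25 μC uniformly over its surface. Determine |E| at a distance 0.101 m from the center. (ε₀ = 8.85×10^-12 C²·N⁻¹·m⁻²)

E = 2.70×10^6 V/m

By spherical symmetry E is radial; choose a Gaussian sphere of radius r = 0.101 m (between the bodies, 0.0853 m < r < 0.156 m).
The shell at 0.156 m lies outside the Gaussian surface, so Q_enc = -3.06 μC = -3.06×10^-6 C.
Applying ∮E·dA = Q_enc/ε₀ with Φ = E(4πr²):
E = |Q_enc|/(4πε₀r²) = (3.06×10^-6)/(4π·8.85×10^-12·(0.101)²) = 2.70×10^6 N/C.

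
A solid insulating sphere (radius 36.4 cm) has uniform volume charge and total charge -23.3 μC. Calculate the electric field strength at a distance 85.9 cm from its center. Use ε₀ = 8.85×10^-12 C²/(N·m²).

Use a concentric Gaussian sphere at r = 85.9 cm (r > R, so the entire charge is enclosed).
Q_enc = -23.3 μC = -2.33e-5 C.
By Gauss's law, ∮E·dA = E·4πr² = Q_enc/ε₀.
E = |Q_enc|/(4πε₀r²) = (2.33×10^-5)/(4π·8.85×10^-12·(0.859)²) = 2.84e5 N/C.

2.84e5 V/m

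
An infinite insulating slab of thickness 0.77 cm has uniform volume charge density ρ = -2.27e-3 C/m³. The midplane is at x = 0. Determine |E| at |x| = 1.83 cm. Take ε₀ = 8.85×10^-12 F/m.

The point |x| = 1.83 cm lies outside the slab (half-thickness 0.00385 m). A symmetric pillbox spanning the full slab encloses Q_enc = ρ·d·A.
Flux = 2EA ⇒ E = |ρ|d/(2ε₀), independent of distance outside.
E = (2.27×10^-3)(0.0077)/(2·8.85×10^-12) = 9.88×10^5 N/C.

E ≈ 9.88e5 V/m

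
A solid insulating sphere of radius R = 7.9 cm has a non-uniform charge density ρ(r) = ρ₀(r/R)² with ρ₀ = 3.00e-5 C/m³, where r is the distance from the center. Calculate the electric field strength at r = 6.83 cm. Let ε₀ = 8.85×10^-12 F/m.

Take a concentric spherical Gaussian surface of radius r = 6.83 cm (r < R).
Integrate the density: Q_enc = 4π ∫₀^r ρ₀(r'/R)^2 r'² dr' = 4πρ₀ r^5/(5·R²) = 1.796e-8 C.
Since E is radial and uniform over the Gaussian sphere, Φ = E·4πr² = Q_enc/ε₀.
E = |Q_enc|/(4πε₀r²) = (1.796e-8)/(4π·8.85×10^-12·(0.0683)²) = 3.46×10^4 N/C.

|E| ≈ 3.46e4 N/C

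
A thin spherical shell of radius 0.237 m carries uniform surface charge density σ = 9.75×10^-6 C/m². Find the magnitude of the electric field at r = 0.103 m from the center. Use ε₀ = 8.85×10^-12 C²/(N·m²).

Use a concentric Gaussian sphere at r = 0.103 m (inside the shell, r < 0.237 m).
All the charge is outside the Gaussian surface: Q_enc = 0, hence E = 0 everywhere inside the shell.

E = 0 (no enclosed charge)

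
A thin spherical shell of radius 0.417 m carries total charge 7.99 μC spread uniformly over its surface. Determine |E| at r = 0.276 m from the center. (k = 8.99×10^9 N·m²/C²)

By spherical symmetry E is radial; choose a Gaussian sphere of radius r = 0.276 m (inside the shell, r < 0.417 m).
All the charge is outside the Gaussian surface: Q_enc = 0, hence E = 0 everywhere inside the shell.

E = 0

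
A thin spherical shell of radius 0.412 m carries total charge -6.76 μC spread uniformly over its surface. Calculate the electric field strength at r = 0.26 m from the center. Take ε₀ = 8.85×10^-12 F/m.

Take a concentric spherical Gaussian surface of radius r = 0.26 m (inside the shell, r < 0.412 m).
All the charge is outside the Gaussian surface: Q_enc = 0, hence E = 0 everywhere inside the shell.

E = 0 (no enclosed charge)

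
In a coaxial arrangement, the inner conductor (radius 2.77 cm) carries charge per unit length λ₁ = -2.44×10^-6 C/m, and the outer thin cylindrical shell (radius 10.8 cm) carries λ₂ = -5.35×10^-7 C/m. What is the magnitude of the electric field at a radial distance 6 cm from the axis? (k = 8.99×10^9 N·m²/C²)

|E| ≈ 7.31×10^5 V/m

By cylindrical symmetry E is radial; use a coaxial Gaussian cylinder of radius 6 cm and length L (between the conductors, 2.77 cm < r < 10.8 cm).
Only the inner wire is enclosed; the outer shell contributes nothing inside itself. λ_enc = λ₁ = -2.44×10^-6 C/m.
Applying ∮E·dA = Q_enc/ε₀ with the end caps contributing no flux:
E = 2k|λ_enc|/r = 2(8.99×10^9)(2.44×10^-6)/(0.06) = 7.31×10^5 N/C.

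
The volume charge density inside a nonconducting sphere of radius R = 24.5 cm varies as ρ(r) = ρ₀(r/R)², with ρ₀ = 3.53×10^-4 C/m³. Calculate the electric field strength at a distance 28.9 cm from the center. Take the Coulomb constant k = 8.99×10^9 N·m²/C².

Use a concentric Gaussian sphere at r = 28.9 cm (r > R, all charge enclosed).
Q_enc = 4π ∫₀^R ρ₀(r'/R)^2 r'² dr' = 4πρ₀R³/5 = 1.305×10^-5 C.
Gauss's law: E·4πr² = Q_enc/ε₀.
E = k|Q_enc|/r² = (8.99×10^9)(1.305e-5)/(0.289)² = 1.40e6 N/C.

E ≈ 1.40×10^6 N/C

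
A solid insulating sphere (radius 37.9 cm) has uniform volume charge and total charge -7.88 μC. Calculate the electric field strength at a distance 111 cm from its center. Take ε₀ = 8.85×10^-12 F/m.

By spherical symmetry E is radial; choose a Gaussian sphere of radius r = 111 cm (r > R, so the entire charge is enclosed).
Q_enc = -7.88 μC = -7.88×10^-6 C.
Gauss's law: E·4πr² = Q_enc/ε₀.
E = |Q_enc|/(4πε₀r²) = (7.88×10^-6)/(4π·8.85×10^-12·(1.11)²) = 5.75e4 N/C.

E = 5.75×10^4 V/m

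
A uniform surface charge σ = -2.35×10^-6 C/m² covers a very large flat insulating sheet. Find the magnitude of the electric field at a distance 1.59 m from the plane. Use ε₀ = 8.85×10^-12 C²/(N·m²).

The symmetry is planar: E is normal to the sheet and the same magnitude on both sides. Take a pillbox straddling the sheet with end-cap area A.
Only the two end caps contribute flux: Φ = 2EA. With Q_enc = σA, Gauss's law gives E = |σ|/(2ε₀).
E = |σ|/(2ε₀) = (2.35×10^-6)/(2·8.85×10^-12) = 1.33×10^5 N/C.

|E| = 1.33×10^5 N/C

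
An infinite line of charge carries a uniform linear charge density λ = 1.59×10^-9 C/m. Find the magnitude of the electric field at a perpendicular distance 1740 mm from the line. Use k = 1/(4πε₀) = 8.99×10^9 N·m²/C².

Choose a coaxial cylinder of radius r = 1740 mm (arbitrary length L) as the Gaussian surface.
Q_enc = λL, so λ_enc = 1.59e-9 C/m.
Gauss's law: E·2πrL = λ_enc L/ε₀.
E = 2k|λ_enc|/r = 2(8.99×10^9)(1.59×10^-9)/(1.74) = 16.4 N/C.

|E| ≈ 16.4 V/m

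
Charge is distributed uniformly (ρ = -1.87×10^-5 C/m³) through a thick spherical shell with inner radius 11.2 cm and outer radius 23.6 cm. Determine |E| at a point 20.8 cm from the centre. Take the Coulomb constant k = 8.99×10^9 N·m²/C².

|E| ≈ 1.24e5 V/m

By spherical symmetry E is radial; choose a Gaussian sphere of radius r = 20.8 cm (within the shell material, 11.2 cm < r < 23.6 cm).
Only the shell between 11.2 cm and r is enclosed: Q_enc = ρ·(4π/3)(r³ − a³) = (-1.87e-5)·(4π/3)·((0.208)³ − (0.112)³) = -5.948×10^-7 C.
Since E is radial and uniform over the Gaussian sphere, Φ = E·4πr² = Q_enc/ε₀.
E = k|Q_enc|/r² = (8.99×10^9)(5.948e-7)/(0.208)² = 1.24×10^5 N/C.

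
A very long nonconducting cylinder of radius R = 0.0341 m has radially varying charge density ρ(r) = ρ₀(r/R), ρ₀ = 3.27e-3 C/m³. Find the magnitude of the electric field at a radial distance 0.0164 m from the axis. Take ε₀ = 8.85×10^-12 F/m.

E = 9.71×10^5 V/m

Coaxial Gaussian cylinder, radius r = 0.0164 m, length L (r < R).
λ_enc = ∫₀^r ρ(r')·2πr' dr' = (2πρ₀/R)·r^3/3 = 8.859×10^-7 C/m.
By Gauss's law (flux through the curved wall only), E·2πrL = λ_enc L/ε₀.
E = |λ_enc|/(2πε₀r) = (8.859×10^-7)/(2π·8.85×10^-12·0.0164) = 9.71×10^5 N/C.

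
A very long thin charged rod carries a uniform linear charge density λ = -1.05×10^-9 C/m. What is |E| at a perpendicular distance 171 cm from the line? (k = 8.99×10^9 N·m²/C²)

Choose a coaxial cylinder of radius r = 171 cm (arbitrary length L) as the Gaussian surface.
Q_enc = λL, so λ_enc = -1.05×10^-9 C/m.
Applying ∮E·dA = Q_enc/ε₀ with the end caps contributing no flux:
E = 2k|λ_enc|/r = 2(8.99×10^9)(1.05e-9)/(1.71) = 11 N/C.

|E| = 11 V/m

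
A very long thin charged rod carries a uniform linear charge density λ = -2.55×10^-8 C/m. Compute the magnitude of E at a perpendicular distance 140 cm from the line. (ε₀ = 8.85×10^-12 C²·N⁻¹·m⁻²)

Coaxial Gaussian cylinder, radius r = 140 cm, length L.
Q_enc = λL, so λ_enc = -2.55e-8 C/m.
Since E is radial and uniform over the curved surface, Φ = E·2πrL = Q_enc/ε₀ = λ_enc L/ε₀.
E = |λ_enc|/(2πε₀r) = (2.55×10^-8)/(2π·8.85×10^-12·1.4) = 328 N/C.

328 N/C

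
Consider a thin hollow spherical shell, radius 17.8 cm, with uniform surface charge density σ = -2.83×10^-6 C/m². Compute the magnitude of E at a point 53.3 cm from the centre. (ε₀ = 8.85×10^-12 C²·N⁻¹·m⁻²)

|E| ≈ 3.57×10^4 V/m

Use a concentric Gaussian sphere at r = 53.3 cm (r > 17.8 cm).
The entire shell is enclosed: Q_enc = σ·4πR² = (-2.83×10^-6)·4π·(0.178)² = -1.127×10^-6 C.
Gauss's law: E·4πr² = Q_enc/ε₀.
E = |Q_enc|/(4πε₀r²) = (1.127×10^-6)/(4π·8.85×10^-12·(0.533)²) = 3.57×10^4 N/C.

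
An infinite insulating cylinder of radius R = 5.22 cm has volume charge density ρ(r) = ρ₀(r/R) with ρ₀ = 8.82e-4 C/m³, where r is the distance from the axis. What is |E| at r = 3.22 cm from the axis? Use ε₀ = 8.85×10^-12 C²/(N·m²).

Take a coaxial cylindrical Gaussian surface of radius r = 3.22 cm and length L (r < R).
λ_enc = ∫₀^r ρ(r')·2πr' dr' = (2πρ₀/R)·r^3/3 = 1.181×10^-6 C/m.
Applying ∮E·dA = Q_enc/ε₀ with the end caps contributing no flux:
E = |λ_enc|/(2πε₀r) = (1.181e-6)/(2π·8.85×10^-12·0.0322) = 6.60×10^5 N/C.

|E| = 6.60×10^5 V/m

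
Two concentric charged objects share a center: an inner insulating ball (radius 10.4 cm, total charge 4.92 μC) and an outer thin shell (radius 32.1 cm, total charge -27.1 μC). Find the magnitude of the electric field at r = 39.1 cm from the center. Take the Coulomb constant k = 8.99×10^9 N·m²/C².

E ≈ 1.30×10^6 N/C

Use a concentric Gaussian sphere at r = 39.1 cm (r > 32.1 cm, enclosing both).
Q_enc = (4.92 μC) + (-27.1 μC) = -2.218×10^-5 C.
Applying ∮E·dA = Q_enc/ε₀ with Φ = E(4πr²):
E = k|Q_enc|/r² = (8.99×10^9)(2.218×10^-5)/(0.391)² = 1.30e6 N/C.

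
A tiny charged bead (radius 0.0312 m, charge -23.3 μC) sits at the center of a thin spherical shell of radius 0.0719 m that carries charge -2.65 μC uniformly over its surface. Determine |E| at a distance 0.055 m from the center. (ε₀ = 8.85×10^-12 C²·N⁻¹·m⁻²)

Symmetry ⇒ E = E(r) r̂. Gaussian sphere of radius r = 0.055 m (between the bodies, 0.0312 m < r < 0.0719 m).
Only the inner charge is enclosed; the outer shell contributes nothing inside itself. Q_enc = -23.3 μC = -2.33e-5 C.
Since E is radial and uniform over the Gaussian sphere, Φ = E·4πr² = Q_enc/ε₀.
E = |Q_enc|/(4πε₀r²) = (2.33×10^-5)/(4π·8.85×10^-12·(0.055)²) = 6.93×10^7 N/C.

E ≈ 6.93×10^7 N/C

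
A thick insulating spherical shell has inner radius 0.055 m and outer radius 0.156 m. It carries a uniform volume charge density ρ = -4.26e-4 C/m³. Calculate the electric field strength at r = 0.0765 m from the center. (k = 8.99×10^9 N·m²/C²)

Take a concentric spherical Gaussian surface of radius r = 0.0765 m (within the shell material, 0.055 m < r < 0.156 m).
Enclosed charge is the volume from a to r: Q_enc = (4π/3)ρ(r³ − a³) = -5.02×10^-7 C.
Applying ∮E·dA = Q_enc/ε₀ with Φ = E(4πr²):
E = k|Q_enc|/r² = (8.99×10^9)(5.02×10^-7)/(0.0765)² = 7.71e5 N/C.

E = 7.71×10^5 N/C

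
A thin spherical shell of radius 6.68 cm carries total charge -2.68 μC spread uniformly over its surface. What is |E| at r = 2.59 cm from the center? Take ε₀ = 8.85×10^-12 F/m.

Use a concentric Gaussian sphere at r = 2.59 cm (inside the shell, r < 6.68 cm).
All the charge is outside the Gaussian surface: Q_enc = 0, hence E = 0 everywhere inside the shell.

|E| = 0 V/m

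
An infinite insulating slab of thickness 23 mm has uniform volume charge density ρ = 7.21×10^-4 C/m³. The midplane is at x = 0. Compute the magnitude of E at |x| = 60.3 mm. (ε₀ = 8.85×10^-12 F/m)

The point |x| = 60.3 mm lies outside the slab (half-thickness 0.0115 m). A symmetric pillbox spanning the full slab encloses Q_enc = ρ·d·A.
Flux = 2EA ⇒ E = |ρ|d/(2ε₀), independent of distance outside.
E = (7.21×10^-4)(0.023)/(2·8.85×10^-12) = 9.37×10^5 N/C.

|E| ≈ 9.37e5 N/C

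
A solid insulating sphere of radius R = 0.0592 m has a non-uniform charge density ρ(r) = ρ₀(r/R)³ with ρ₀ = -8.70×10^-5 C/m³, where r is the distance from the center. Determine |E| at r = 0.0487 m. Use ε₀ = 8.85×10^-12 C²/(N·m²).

By spherical symmetry E is radial; choose a Gaussian sphere of radius r = 0.0487 m (r < R).
Integrate the density: Q_enc = 4π ∫₀^r ρ₀(r'/R)^3 r'² dr' = 4πρ₀ r^6/(6·R³) = -1.172×10^-8 C.
Gauss's law: E·4πr² = Q_enc/ε₀.
E = |Q_enc|/(4πε₀r²) = (1.172×10^-8)/(4π·8.85×10^-12·(0.0487)²) = 4.44×10^4 N/C.

E ≈ 4.44×10^4 N/C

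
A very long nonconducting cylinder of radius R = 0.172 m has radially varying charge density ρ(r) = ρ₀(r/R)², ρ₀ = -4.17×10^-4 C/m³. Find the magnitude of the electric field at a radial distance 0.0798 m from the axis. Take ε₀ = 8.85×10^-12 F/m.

|E| = 2.02×10^5 N/C

Take a coaxial cylindrical Gaussian surface of radius r = 0.0798 m and length L (r < R).
λ_enc = ∫₀^r ρ(r')·2πr' dr' = (2πρ₀/R²)·r^4/4 = -8.979e-7 C/m.
Gauss's law: E·2πrL = λ_enc L/ε₀.
E = |λ_enc|/(2πε₀r) = (8.979e-7)/(2π·8.85×10^-12·0.0798) = 2.02e5 N/C.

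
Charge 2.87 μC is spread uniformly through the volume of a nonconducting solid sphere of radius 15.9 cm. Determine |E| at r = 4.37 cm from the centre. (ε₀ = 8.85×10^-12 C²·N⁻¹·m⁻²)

By spherical symmetry E is radial; choose a Gaussian sphere of radius r = 4.37 cm (r < R).
For a uniform sphere the enclosed fraction is (r/R)³, so Q_enc = (2.87 μC)(0.0437/0.159)³ = 5.958×10^-8 C.
Since E is radial and uniform over the Gaussian sphere, Φ = E·4πr² = Q_enc/ε₀.
E = |Q_enc|/(4πε₀r²) = (5.958×10^-8)/(4π·8.85×10^-12·(0.0437)²) = 2.81×10^5 N/C.

E ≈ 2.81×10^5 V/m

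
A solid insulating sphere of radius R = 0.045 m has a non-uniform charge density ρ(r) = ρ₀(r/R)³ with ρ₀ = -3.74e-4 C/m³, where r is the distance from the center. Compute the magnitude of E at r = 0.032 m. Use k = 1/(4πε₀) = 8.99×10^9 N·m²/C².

8.10×10^4 N/C

By spherical symmetry E is radial; choose a Gaussian sphere of radius r = 0.032 m (r < R).
Integrate the density: Q_enc = 4π ∫₀^r ρ₀(r'/R)^3 r'² dr' = 4πρ₀ r^6/(6·R³) = -9.23×10^-9 C.
Since E is radial and uniform over the Gaussian sphere, Φ = E·4πr² = Q_enc/ε₀.
E = k|Q_enc|/r² = (8.99×10^9)(9.23×10^-9)/(0.032)² = 8.10×10^4 N/C.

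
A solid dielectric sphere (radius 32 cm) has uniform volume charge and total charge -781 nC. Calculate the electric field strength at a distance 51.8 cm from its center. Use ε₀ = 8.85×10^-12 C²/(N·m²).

Take a concentric spherical Gaussian surface of radius r = 51.8 cm (r > R, so the entire charge is enclosed).
Q_enc = -781 nC = -7.81e-7 C.
Applying ∮E·dA = Q_enc/ε₀ with Φ = E(4πr²):
E = |Q_enc|/(4πε₀r²) = (7.81e-7)/(4π·8.85×10^-12·(0.518)²) = 2.62×10^4 N/C.

|E| ≈ 2.62×10^4 N/C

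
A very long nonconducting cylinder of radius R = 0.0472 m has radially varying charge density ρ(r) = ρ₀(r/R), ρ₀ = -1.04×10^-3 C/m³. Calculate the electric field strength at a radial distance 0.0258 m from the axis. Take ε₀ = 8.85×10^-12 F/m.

|E| = 5.52e5 N/C

Choose a coaxial cylinder of radius r = 0.0258 m (arbitrary length L) as the Gaussian surface (r < R).
Integrating ρ over the cross-section to radius r: λ_enc = (2πρ₀/R) ∫₀^r r'^2 dr' = 2πρ₀ r^3/(3·R) = -7.925×10^-7 C/m.
By Gauss's law (flux through the curved wall only), E·2πrL = λ_enc L/ε₀.
E = |λ_enc|/(2πε₀r) = (7.925×10^-7)/(2π·8.85×10^-12·0.0258) = 5.52×10^5 N/C.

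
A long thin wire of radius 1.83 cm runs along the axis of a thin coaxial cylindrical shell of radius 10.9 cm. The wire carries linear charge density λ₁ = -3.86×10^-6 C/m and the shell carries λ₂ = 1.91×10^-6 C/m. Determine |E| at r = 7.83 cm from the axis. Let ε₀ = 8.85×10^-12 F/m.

|E| = 8.87×10^5 N/C

Take a coaxial cylindrical Gaussian surface of radius r = 7.83 cm and length L (between the conductors, 1.83 cm < r < 10.9 cm).
Only the inner wire is enclosed; the outer shell contributes nothing inside itself. λ_enc = λ₁ = -3.86e-6 C/m.
Gauss's law: E·2πrL = λ_enc L/ε₀.
E = |λ_enc|/(2πε₀r) = (3.86×10^-6)/(2π·8.85×10^-12·0.0783) = 8.87e5 N/C.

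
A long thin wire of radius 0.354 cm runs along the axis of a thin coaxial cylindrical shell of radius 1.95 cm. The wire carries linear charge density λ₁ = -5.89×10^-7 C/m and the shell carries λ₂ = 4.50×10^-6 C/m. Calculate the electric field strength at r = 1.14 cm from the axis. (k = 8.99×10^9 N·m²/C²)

|E| ≈ 9.29×10^5 N/C

Coaxial Gaussian cylinder, radius r = 1.14 cm, length L (between the conductors, 0.354 cm < r < 1.95 cm).
The shell at 1.95 cm lies outside the Gaussian surface, so λ_enc = λ₁ = -5.89×10^-7 C/m.
Gauss's law: E·2πrL = λ_enc L/ε₀.
E = 2k|λ_enc|/r = 2(8.99×10^9)(5.89×10^-7)/(0.0114) = 9.29×10^5 N/C.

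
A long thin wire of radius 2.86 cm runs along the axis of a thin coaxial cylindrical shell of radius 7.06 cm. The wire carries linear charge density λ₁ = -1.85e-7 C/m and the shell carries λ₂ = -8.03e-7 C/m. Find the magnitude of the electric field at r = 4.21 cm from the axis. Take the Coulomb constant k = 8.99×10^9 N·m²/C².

|E| = 7.90×10^4 N/C

Take a coaxial cylindrical Gaussian surface of radius r = 4.21 cm and length L (between the conductors, 2.86 cm < r < 7.06 cm).
Only the inner wire is enclosed; the outer shell contributes nothing inside itself. λ_enc = λ₁ = -1.85×10^-7 C/m.
Applying ∮E·dA = Q_enc/ε₀ with the end caps contributing no flux:
E = 2k|λ_enc|/r = 2(8.99×10^9)(1.85e-7)/(0.0421) = 7.90×10^4 N/C.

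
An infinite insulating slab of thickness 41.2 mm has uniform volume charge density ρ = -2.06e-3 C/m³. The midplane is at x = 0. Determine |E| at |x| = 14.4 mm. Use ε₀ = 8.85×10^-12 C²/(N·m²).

|E| = 3.35e6 N/C

By symmetry E is perpendicular to the slab. A Gaussian pillbox from −14.4 mm to +14.4 mm (face area A) lies entirely within the slab.
Q_enc = ρ·(2x)·A and flux = 2EA, so 2EA = 2ρxA/ε₀ ⇒ E = |ρ|x/ε₀.
E = (2.06e-3)(0.0144)/(8.85×10^-12) = 3.35×10^6 N/C.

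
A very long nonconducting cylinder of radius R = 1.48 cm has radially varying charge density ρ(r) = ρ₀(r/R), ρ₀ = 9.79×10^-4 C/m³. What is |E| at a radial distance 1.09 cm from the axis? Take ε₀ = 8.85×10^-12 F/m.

By cylindrical symmetry E is radial; use a coaxial Gaussian cylinder of radius 1.09 cm and length L (r < R).
Integrating ρ over the cross-section to radius r: λ_enc = (2πρ₀/R) ∫₀^r r'^2 dr' = 2πρ₀ r^3/(3·R) = 1.794e-7 C/m.
By Gauss's law (flux through the curved wall only), E·2πrL = λ_enc L/ε₀.
E = |λ_enc|/(2πε₀r) = (1.794×10^-7)/(2π·8.85×10^-12·0.0109) = 2.96×10^5 N/C.

|E| = 2.96×10^5 N/C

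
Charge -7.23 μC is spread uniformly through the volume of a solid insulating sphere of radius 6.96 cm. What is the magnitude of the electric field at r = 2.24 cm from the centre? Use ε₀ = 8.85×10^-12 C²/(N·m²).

|E| ≈ 4.32e6 N/C

Use a concentric Gaussian sphere at r = 2.24 cm (r < R).
Only the charge within r is enclosed: Q_enc = Q·(r/R)³ = (-7.23 μC)·(2.24 cm/6.96 cm)³ = -2.41×10^-7 C.
Applying ∮E·dA = Q_enc/ε₀ with Φ = E(4πr²):
E = |Q_enc|/(4πε₀r²) = (2.41×10^-7)/(4π·8.85×10^-12·(0.0224)²) = 4.32×10^6 N/C.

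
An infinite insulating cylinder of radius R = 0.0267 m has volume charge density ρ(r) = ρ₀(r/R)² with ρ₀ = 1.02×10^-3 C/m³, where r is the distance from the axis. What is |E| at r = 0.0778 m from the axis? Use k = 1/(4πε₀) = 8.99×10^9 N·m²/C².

|E| = 2.64e5 V/m

By cylindrical symmetry E is radial; use a coaxial Gaussian cylinder of radius 0.0778 m and length L (r > R, full charge per length enclosed).
λ_enc = 2π ∫₀^R ρ₀(r'/R)^2 r' dr' = 2πρ₀R²/4 = 1.142×10^-6 C/m.
By Gauss's law (flux through the curved wall only), E·2πrL = λ_enc L/ε₀.
E = 2k|λ_enc|/r = 2(8.99×10^9)(1.142e-6)/(0.0778) = 2.64×10^5 N/C.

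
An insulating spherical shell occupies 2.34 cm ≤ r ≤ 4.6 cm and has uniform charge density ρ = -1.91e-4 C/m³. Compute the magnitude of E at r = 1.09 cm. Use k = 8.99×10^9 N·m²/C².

E = 0 (no enclosed charge)

Take a concentric spherical Gaussian surface of radius r = 1.09 cm (r < 2.34 cm, inside the empty cavity).
No charge is enclosed, so by Gauss's law E·4πr² = 0 ⇒ E = 0.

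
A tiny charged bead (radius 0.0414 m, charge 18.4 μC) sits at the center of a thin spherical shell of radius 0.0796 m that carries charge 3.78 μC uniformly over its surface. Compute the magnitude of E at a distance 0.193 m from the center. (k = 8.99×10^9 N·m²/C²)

|E| ≈ 5.35×10^6 V/m

Use a concentric Gaussian sphere at r = 0.193 m (r > 0.0796 m, enclosing both).
Q_enc = (18.4 μC) + (3.78 μC) = 2.218×10^-5 C.
Gauss's law: E·4πr² = Q_enc/ε₀.
E = k|Q_enc|/r² = (8.99×10^9)(2.218×10^-5)/(0.193)² = 5.35×10^6 N/C.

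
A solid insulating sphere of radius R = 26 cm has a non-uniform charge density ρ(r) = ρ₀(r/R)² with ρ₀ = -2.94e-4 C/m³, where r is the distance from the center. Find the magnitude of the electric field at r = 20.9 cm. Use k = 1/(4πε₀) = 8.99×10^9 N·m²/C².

8.97×10^5 N/C

Symmetry ⇒ E = E(r) r̂. Gaussian sphere of radius r = 20.9 cm (r < R).
Integrate the density: Q_enc = 4π ∫₀^r ρ₀(r'/R)^2 r'² dr' = 4πρ₀ r^5/(5·R²) = -4.359e-6 C.
Since E is radial and uniform over the Gaussian sphere, Φ = E·4πr² = Q_enc/ε₀.
E = k|Q_enc|/r² = (8.99×10^9)(4.359×10^-6)/(0.209)² = 8.97×10^5 N/C.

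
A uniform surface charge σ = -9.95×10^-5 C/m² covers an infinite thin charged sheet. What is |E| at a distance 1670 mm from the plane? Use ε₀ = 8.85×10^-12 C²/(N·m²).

The symmetry is planar: E is normal to the sheet and the same magnitude on both sides. Take a pillbox straddling the sheet with end-cap area A.
Only the two end caps contribute flux: Φ = 2EA. With Q_enc = σA, Gauss's law gives E = |σ|/(2ε₀).
E = |σ|/(2ε₀) = (9.95×10^-5)/(2·8.85×10^-12) = 5.62×10^6 N/C.

E ≈ 5.62×10^6 N/C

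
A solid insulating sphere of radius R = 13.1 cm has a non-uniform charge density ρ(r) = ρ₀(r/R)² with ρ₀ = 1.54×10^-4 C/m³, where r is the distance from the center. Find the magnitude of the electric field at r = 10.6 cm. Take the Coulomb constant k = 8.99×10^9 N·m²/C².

Take a concentric spherical Gaussian surface of radius r = 10.6 cm (r < R).
Q_enc = ∫₀^r ρ(r')·4πr'² dr' = (4πρ₀/R²) ∫₀^r r'^4 dr' = 4πρ₀ r^5/(5·R²) = 3.018×10^-7 C.
By Gauss's law, ∮E·dA = E·4πr² = Q_enc/ε₀.
E = k|Q_enc|/r² = (8.99×10^9)(3.018×10^-7)/(0.106)² = 2.41e5 N/C.

E ≈ 2.41×10^5 N/C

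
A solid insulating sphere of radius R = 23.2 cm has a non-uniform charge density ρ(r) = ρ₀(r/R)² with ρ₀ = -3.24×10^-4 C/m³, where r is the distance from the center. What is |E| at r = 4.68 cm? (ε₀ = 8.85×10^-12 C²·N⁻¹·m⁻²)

Use a concentric Gaussian sphere at r = 4.68 cm (r < R).
Q_enc = ∫₀^r ρ(r')·4πr'² dr' = (4πρ₀/R²) ∫₀^r r'^4 dr' = 4πρ₀ r^5/(5·R²) = -3.397×10^-9 C.
Applying ∮E·dA = Q_enc/ε₀ with Φ = E(4πr²):
E = |Q_enc|/(4πε₀r²) = (3.397×10^-9)/(4π·8.85×10^-12·(0.0468)²) = 1.39×10^4 N/C.

|E| ≈ 1.39×10^4 N/C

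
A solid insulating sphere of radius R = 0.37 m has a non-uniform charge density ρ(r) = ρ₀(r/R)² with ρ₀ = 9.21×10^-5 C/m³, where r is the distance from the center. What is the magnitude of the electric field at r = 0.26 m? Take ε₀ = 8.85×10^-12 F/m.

Use a concentric Gaussian sphere at r = 0.26 m (r < R).
Integrate the density: Q_enc = 4π ∫₀^r ρ₀(r'/R)^2 r'² dr' = 4πρ₀ r^5/(5·R²) = 2.009×10^-6 C.
Since E is radial and uniform over the Gaussian sphere, Φ = E·4πr² = Q_enc/ε₀.
E = |Q_enc|/(4πε₀r²) = (2.009×10^-6)/(4π·8.85×10^-12·(0.26)²) = 2.67×10^5 N/C.

E = 2.67e5 N/C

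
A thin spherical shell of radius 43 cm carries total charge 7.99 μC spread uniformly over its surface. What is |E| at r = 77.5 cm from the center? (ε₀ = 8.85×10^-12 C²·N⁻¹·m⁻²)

By spherical symmetry E is radial; choose a Gaussian sphere of radius r = 77.5 cm (r > 43 cm).
The entire shell is enclosed: Q_enc = 7.99e-6 C.
Since E is radial and uniform over the Gaussian sphere, Φ = E·4πr² = Q_enc/ε₀.
E = |Q_enc|/(4πε₀r²) = (7.99e-6)/(4π·8.85×10^-12·(0.775)²) = 1.20×10^5 N/C.

|E| = 1.20×10^5 N/C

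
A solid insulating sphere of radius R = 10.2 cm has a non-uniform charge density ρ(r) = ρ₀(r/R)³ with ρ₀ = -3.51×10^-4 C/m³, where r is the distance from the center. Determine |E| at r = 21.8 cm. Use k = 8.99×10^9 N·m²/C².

By spherical symmetry E is radial; choose a Gaussian sphere of radius r = 21.8 cm (r > R, all charge enclosed).
Q_enc = 4π ∫₀^R ρ₀(r'/R)^3 r'² dr' = 4πρ₀R³/6 = -7.801×10^-7 C.
Gauss's law: E·4πr² = Q_enc/ε₀.
E = k|Q_enc|/r² = (8.99×10^9)(7.801×10^-7)/(0.218)² = 1.48e5 N/C.

E ≈ 1.48e5 V/m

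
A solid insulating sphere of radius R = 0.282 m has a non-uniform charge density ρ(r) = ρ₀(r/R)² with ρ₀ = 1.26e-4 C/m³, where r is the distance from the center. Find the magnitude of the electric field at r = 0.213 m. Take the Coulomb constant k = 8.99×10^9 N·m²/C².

E ≈ 3.46×10^5 N/C

By spherical symmetry E is radial; choose a Gaussian sphere of radius r = 0.213 m (r < R).
Q_enc = ∫₀^r ρ(r')·4πr'² dr' = (4πρ₀/R²) ∫₀^r r'^4 dr' = 4πρ₀ r^5/(5·R²) = 1.746×10^-6 C.
Gauss's law: E·4πr² = Q_enc/ε₀.
E = k|Q_enc|/r² = (8.99×10^9)(1.746e-6)/(0.213)² = 3.46×10^5 N/C.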